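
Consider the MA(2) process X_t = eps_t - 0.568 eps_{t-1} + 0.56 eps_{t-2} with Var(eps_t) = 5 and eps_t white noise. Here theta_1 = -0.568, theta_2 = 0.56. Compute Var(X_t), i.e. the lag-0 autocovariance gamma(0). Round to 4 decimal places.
\gamma(0) = 8.1811

For an MA(q) process X_t = eps_t + sum_i theta_i eps_{t-i} with
Var(eps_t) = sigma^2, the variance is
  gamma(0) = sigma^2 * (1 + sum_i theta_i^2).
  sum_i theta_i^2 = (-0.568)^2 + (0.56)^2 = 0.322624 + 0.3136 = 0.636224.
  gamma(0) = 5 * (1 + 0.636224) = 5 * 1.636224 = 8.18112, which rounds to 8.1811.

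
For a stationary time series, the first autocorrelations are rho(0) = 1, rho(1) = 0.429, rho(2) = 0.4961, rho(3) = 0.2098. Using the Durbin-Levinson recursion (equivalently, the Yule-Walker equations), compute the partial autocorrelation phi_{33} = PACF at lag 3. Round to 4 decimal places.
\phi_{33} = -0.1230

The PACF at lag k is phi_{kk}, the last component of the solution
to the Yule-Walker system G_k phi = r_k where
  (G_k)_{ij} = rho(|i - j|), (r_k)_i = rho(i), i,j = 1..k.
Equivalently, Durbin-Levinson gives phi_{kk} iteratively:
  phi_{11} = rho(1)
  phi_{kk} = [rho(k) - sum_{j=1..k-1} phi_{k-1,j} rho(k-j)]
            / [1 - sum_{j=1..k-1} phi_{k-1,j} rho(j)],
  phi_{k,j} = phi_{k-1,j} - phi_{kk} phi_{k-1,k-j},  j = 1..k-1.
Step k = 1:
  phi_11 = rho(1) = 0.429.
Step k = 2:
  phi_22 = [rho(2) - phi_11 rho(1)] / [1 - phi_11 rho(1)] = [0.4961 - (0.429)(0.429)] / [1 - (0.429)(0.429)]
         = 0.312059 / 0.815959 = 0.382444.
  Update: phi_21 = phi_11 - phi_22 phi_11 = 0.429 - (0.382444)(0.429) = 0.264931.
Step k = 3:
  phi_33 = [rho(3) - phi_21 rho(2) - phi_22 rho(1)] / [1 - phi_21 rho(1) - phi_22 rho(2)]
    numerator   = 0.2098 - (0.264931)(0.4961) - (0.382444)(0.429) = -0.0857011
    denominator = 1 - (0.264931)(0.429) - (0.382444)(0.4961) = 0.69661376
  phi_33 = -0.0857011 / 0.69661376 = -0.123.
Therefore phi_{33} = -0.1230.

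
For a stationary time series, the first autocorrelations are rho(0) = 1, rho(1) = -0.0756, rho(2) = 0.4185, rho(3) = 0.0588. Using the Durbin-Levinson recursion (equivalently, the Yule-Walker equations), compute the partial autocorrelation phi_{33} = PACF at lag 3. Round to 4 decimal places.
\phi_{33} = 0.1321

The PACF at lag k is phi_{kk}, the last component of the solution
to the Yule-Walker system G_k phi = r_k where
  (G_k)_{ij} = rho(|i - j|), (r_k)_i = rho(i), i,j = 1..k.
Equivalently, Durbin-Levinson gives phi_{kk} iteratively:
  phi_{11} = rho(1)
  phi_{kk} = [rho(k) - sum_{j=1..k-1} phi_{k-1,j} rho(k-j)]
            / [1 - sum_{j=1..k-1} phi_{k-1,j} rho(j)],
  phi_{k,j} = phi_{k-1,j} - phi_{kk} phi_{k-1,k-j},  j = 1..k-1.
Step k = 1:
  phi_11 = rho(1) = -0.0756.
Step k = 2:
  phi_22 = [rho(2) - phi_11 rho(1)] / [1 - phi_11 rho(1)] = [0.4185 - (-0.0756)(-0.0756)] / [1 - (-0.0756)(-0.0756)]
         = 0.41278464 / 0.99428464 = 0.415157.
  Update: phi_21 = phi_11 - phi_22 phi_11 = -0.0756 - (0.415157)(-0.0756) = -0.044214.
Step k = 3:
  phi_33 = [rho(3) - phi_21 rho(2) - phi_22 rho(1)] / [1 - phi_21 rho(1) - phi_22 rho(2)]
    numerator   = 0.0588 - (-0.044214)(0.4185) - (0.415157)(-0.0756) = 0.1086895
    denominator = 1 - (-0.044214)(-0.0756) - (0.415157)(0.4185) = 0.82291404
  phi_33 = 0.1086895 / 0.82291404 = 0.1321.
Therefore phi_{33} = 0.1321.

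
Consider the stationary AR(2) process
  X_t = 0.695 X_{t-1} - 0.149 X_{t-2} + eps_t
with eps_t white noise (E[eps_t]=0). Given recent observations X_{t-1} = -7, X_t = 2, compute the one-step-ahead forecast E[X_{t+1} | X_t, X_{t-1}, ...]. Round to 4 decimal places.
E[X_{t+1} \mid \mathcal F_t] = 2.4330

For an AR(p) model X_t = c + sum_i phi_i X_{t-i} + eps_t, the
one-step-ahead conditional mean is
  E[X_{t+1} | X_t, ...] = c + sum_i phi_i X_{t+1-i}.
Substitute known values:
  E[X_{t+1} | ...] = (0.695) * (2) + (-0.149) * (-7)
                   = 2.4330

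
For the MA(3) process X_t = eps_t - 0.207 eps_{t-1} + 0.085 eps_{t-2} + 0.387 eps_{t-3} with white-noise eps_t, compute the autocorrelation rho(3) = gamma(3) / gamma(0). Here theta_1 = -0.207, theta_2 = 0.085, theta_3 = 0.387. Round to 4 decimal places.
\rho(3) = 0.3225

For an MA(q) process with theta_0 = 1, the autocovariance is
  gamma(k) = sigma^2 * sum_{i=0..q-k} theta_i * theta_{i+k},
and rho(k) = gamma(k) / gamma(0). Sigma^2 cancels.
  numerator   = (1)*(0.387) = 0.387.
  denominator = (1)^2 + (-0.207)^2 + (0.085)^2 + (0.387)^2 = 1.199843.
  rho(3) = 0.387 / 1.199843 = 0.3225.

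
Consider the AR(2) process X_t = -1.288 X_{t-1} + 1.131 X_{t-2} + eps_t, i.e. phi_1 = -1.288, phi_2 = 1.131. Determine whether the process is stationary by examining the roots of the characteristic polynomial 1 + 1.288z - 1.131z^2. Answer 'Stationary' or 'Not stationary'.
\text{Not stationary}

The AR(p) characteristic polynomial is P(z) = 1 + 1.288z - 1.131z^2.
Stationarity requires all roots to lie outside the unit circle, i.e. |z| > 1 for every root.
Set 1 + (1.288) z + (-1.131) z^2 = 0, i.e. a z^2 + b z + c = 0 with a = -1.131, b = 1.288, c = 1.
Discriminant D = b^2 - 4ac = (1.288)^2 - 4*(-1.131)*1 = 1.658944 - (-4.524) = 6.182944.
D >= 0, so the roots are real: z = (-b +/- sqrt(D)) / (2a) = (-1.288 +/- 2.486553) / (-2.262).
  z_1 = (-1.288 + 2.486553) / (-2.262) = -0.5299,   |z_1| = 0.5299.
  z_2 = (-1.288 - 2.486553) / (-2.262) = 1.6687,   |z_2| = 1.6687.
Moduli of all roots: 0.5299, 1.6687.
All moduli strictly greater than 1? No.
Verdict: Not stationary.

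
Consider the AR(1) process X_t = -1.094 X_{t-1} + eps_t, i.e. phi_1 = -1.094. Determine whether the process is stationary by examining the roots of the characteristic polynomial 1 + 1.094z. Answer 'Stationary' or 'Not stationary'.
\text{Not stationary}

The AR(p) characteristic polynomial is P(z) = 1 + 1.094z.
Stationarity requires all roots to lie outside the unit circle, i.e. |z| > 1 for every root.
This is linear in z: 1 + (1.094) z = 0  =>  z = -1/(1.094) = -0.914077,  |z| = 0.914077.
Moduli of all roots: 0.9141.
All moduli strictly greater than 1? No.
Verdict: Not stationary.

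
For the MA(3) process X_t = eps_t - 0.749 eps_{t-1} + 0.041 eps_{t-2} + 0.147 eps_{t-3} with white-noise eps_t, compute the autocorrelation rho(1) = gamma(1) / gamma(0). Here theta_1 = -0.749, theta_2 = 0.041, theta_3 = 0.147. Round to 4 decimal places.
\rho(1) = -0.4883

For an MA(q) process with theta_0 = 1, the autocovariance is
  gamma(k) = sigma^2 * sum_{i=0..q-k} theta_i * theta_{i+k},
and rho(k) = gamma(k) / gamma(0). Sigma^2 cancels.
  numerator   = (1)*(-0.749) + (-0.749)*(0.041) + (0.041)*(0.147) = -0.773682.
  denominator = (1)^2 + (-0.749)^2 + (0.041)^2 + (0.147)^2 = 1.584291.
  rho(1) = -0.773682 / 1.584291 = -0.4883.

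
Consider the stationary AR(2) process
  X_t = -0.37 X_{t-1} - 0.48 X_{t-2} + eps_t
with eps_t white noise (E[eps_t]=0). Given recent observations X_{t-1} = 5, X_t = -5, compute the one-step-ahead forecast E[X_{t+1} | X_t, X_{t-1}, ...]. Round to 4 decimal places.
E[X_{t+1} \mid \mathcal F_t] = -0.5500

For an AR(p) model X_t = c + sum_i phi_i X_{t-i} + eps_t, the
one-step-ahead conditional mean is
  E[X_{t+1} | X_t, ...] = c + sum_i phi_i X_{t+1-i}.
Substitute known values:
  E[X_{t+1} | ...] = (-0.37) * (-5) + (-0.48) * (5)
                   = -0.5500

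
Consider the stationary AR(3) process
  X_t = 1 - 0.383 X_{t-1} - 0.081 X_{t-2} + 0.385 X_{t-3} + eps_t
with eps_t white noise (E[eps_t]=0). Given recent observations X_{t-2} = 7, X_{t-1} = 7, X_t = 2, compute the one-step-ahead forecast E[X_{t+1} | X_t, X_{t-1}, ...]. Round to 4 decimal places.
E[X_{t+1} \mid \mathcal F_t] = 2.3620

For an AR(p) model X_t = c + sum_i phi_i X_{t-i} + eps_t, the
one-step-ahead conditional mean is
  E[X_{t+1} | X_t, ...] = c + sum_i phi_i X_{t+1-i}.
Substitute known values:
  E[X_{t+1} | ...] = 1 + (-0.383) * (2) + (-0.081) * (7) + (0.385) * (7)
                   = 2.3620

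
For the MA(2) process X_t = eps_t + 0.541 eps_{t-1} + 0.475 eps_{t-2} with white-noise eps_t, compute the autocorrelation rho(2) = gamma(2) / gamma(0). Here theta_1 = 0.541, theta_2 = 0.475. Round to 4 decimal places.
\rho(2) = 0.3128

For an MA(q) process with theta_0 = 1, the autocovariance is
  gamma(k) = sigma^2 * sum_{i=0..q-k} theta_i * theta_{i+k},
and rho(k) = gamma(k) / gamma(0). Sigma^2 cancels.
  numerator   = (1)*(0.475) = 0.475.
  denominator = (1)^2 + (0.541)^2 + (0.475)^2 = 1.518306.
  rho(2) = 0.475 / 1.518306 = 0.3128.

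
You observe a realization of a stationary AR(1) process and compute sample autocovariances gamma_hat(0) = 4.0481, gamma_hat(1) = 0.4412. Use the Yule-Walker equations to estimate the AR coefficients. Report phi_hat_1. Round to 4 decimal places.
\hat\phi_{1} = 0.1090

The Yule-Walker equations for an AR(p) process read, in matrix form,
  Gamma_p phi = r_p,   with   (Gamma_p)_{ij} = gamma(|i - j|),
                       (r_p)_i = gamma(i),   i,j = 1..p.
Substitute the sample gammas (Toeplitz matrix and right-hand side of size 1):
  Gamma_p = [[4.0481]]
  r_p     = [0.4412]
With p = 1 this is the single equation gamma(0) phi_1 = gamma(1):
  phi_hat_1 = gamma(1) / gamma(0) = 0.4412 / 4.0481 = 0.1090.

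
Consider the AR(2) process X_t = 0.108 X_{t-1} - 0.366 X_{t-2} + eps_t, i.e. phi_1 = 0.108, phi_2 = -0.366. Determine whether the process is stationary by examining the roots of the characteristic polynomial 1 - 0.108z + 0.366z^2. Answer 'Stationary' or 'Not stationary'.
\text{Stationary}

The AR(p) characteristic polynomial is P(z) = 1 - 0.108z + 0.366z^2.
Stationarity requires all roots to lie outside the unit circle, i.e. |z| > 1 for every root.
Set 1 + (-0.108) z + (0.366) z^2 = 0, i.e. a z^2 + b z + c = 0 with a = 0.366, b = -0.108, c = 1.
Discriminant D = b^2 - 4ac = (-0.108)^2 - 4*(0.366)*1 = 0.011664 - (1.464) = -1.452336.
D < 0, so the roots are the complex-conjugate pair z = (-b +/- i sqrt(-D)) / (2a) = 0.1475 +/- 1.6464i.
For a conjugate pair |z|^2 = z * conj(z) = (product of roots) = c/a = 1/(0.366) = 2.73224, so |z| = sqrt(2.73224) = 1.6529 for both roots.
Moduli of all roots: 1.6529, 1.6529.
All moduli strictly greater than 1? Yes.
Verdict: Stationary.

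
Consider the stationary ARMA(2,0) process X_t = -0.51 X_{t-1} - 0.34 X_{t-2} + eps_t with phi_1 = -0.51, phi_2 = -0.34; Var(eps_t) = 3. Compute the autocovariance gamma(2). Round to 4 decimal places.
\gamma(2) = -0.5787

Multiply the model equation by X_{t-k} and take expectations. With theta_0 = psi_0 = 1 and psi_j the MA(infinity) weights, this gives
  gamma(k) - sum_i phi_i gamma(k-i) = c_k,
  c_k = sigma^2 * sum_{j=k..q} theta_j psi_{j-k}   (c_k = 0 for k > q),
using gamma(-m) = gamma(m).
Pure AR (q = 0): c_0 = sigma^2 = 3, c_k = 0 for k >= 1.
Equations for k = 0, 1, 2 (AR order 2, c_2 = 0):
  (E0) gamma(0) = phi_1 gamma(1) + phi_2 gamma(2) + c_0
  (E1) gamma(1) = phi_1 gamma(0) + phi_2 gamma(1) + c_1
  (E2) gamma(2) = phi_1 gamma(1) + phi_2 gamma(0)
From (E1): gamma(1) = A gamma(0) + B with
  A = phi_1 / (1 - phi_2) = -0.51 / 1.34 = -0.380597,   B = c_1 / (1 - phi_2) = 0 / 1.34 = 0.
Insert (E2) into (E0): gamma(0) (1 - phi_2^2) = phi_1 (1 + phi_2) gamma(1) + c_0.
  phi_1 (1 + phi_2) = (-0.51)(0.66) = -0.3366,   1 - phi_2^2 = 0.8844.
Replace gamma(1) by A gamma(0) + B and collect gamma(0):
  gamma(0) [0.8844 - (-0.3366)(-0.380597)] = c_0 = 3
  gamma(0) * 0.756291 = 3
  gamma(0) = 3 / 0.756291 = 3.966727.
  gamma(1) = A gamma(0) = (-0.380597)(3.966727) = -1.509724.
  gamma(2) = phi_1 gamma(1) + phi_2 gamma(0) = (-0.51)(-1.509724) + (-0.34)(3.966727) = -0.578728.
Therefore gamma(2) = -0.5787 (to 4 decimal places).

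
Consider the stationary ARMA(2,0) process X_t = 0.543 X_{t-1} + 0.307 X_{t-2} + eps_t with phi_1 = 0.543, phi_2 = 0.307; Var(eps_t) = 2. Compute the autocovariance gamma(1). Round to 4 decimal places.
\gamma(1) = 4.4817

Multiply the model equation by X_{t-k} and take expectations. With theta_0 = psi_0 = 1 and psi_j the MA(infinity) weights, this gives
  gamma(k) - sum_i phi_i gamma(k-i) = c_k,
  c_k = sigma^2 * sum_{j=k..q} theta_j psi_{j-k}   (c_k = 0 for k > q),
using gamma(-m) = gamma(m).
Pure AR (q = 0): c_0 = sigma^2 = 2, c_k = 0 for k >= 1.
Equations for k = 0, 1, 2 (AR order 2, c_2 = 0):
  (E0) gamma(0) = phi_1 gamma(1) + phi_2 gamma(2) + c_0
  (E1) gamma(1) = phi_1 gamma(0) + phi_2 gamma(1) + c_1
  (E2) gamma(2) = phi_1 gamma(1) + phi_2 gamma(0)
From (E1): gamma(1) = A gamma(0) + B with
  A = phi_1 / (1 - phi_2) = 0.543 / 0.693 = 0.78355,   B = c_1 / (1 - phi_2) = 0 / 0.693 = 0.
Insert (E2) into (E0): gamma(0) (1 - phi_2^2) = phi_1 (1 + phi_2) gamma(1) + c_0.
  phi_1 (1 + phi_2) = (0.543)(1.307) = 0.709701,   1 - phi_2^2 = 0.905751.
Replace gamma(1) by A gamma(0) + B and collect gamma(0):
  gamma(0) [0.905751 - (0.709701)(0.78355)] = c_0 = 2
  gamma(0) * 0.349665 = 2
  gamma(0) = 2 / 0.349665 = 5.719761.
  gamma(1) = A gamma(0) = (0.78355)(5.719761) = 4.481718.
Therefore gamma(1) = 4.4817 (to 4 decimal places).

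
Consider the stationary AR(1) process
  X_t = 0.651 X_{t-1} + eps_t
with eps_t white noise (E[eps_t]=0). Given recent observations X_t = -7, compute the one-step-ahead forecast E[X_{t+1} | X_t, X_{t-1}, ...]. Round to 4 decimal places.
E[X_{t+1} \mid \mathcal F_t] = -4.5570

For an AR(p) model X_t = c + sum_i phi_i X_{t-i} + eps_t, the
one-step-ahead conditional mean is
  E[X_{t+1} | X_t, ...] = c + sum_i phi_i X_{t+1-i}.
Substitute known values:
  E[X_{t+1} | ...] = (0.651) * (-7)
                   = -4.5570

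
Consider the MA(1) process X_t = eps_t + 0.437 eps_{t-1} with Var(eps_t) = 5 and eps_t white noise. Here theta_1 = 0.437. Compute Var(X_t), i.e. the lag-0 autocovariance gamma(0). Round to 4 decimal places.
\gamma(0) = 5.9548

For an MA(q) process X_t = eps_t + sum_i theta_i eps_{t-i} with
Var(eps_t) = sigma^2, the variance is
  gamma(0) = sigma^2 * (1 + sum_i theta_i^2).
  sum_i theta_i^2 = (0.437)^2 = 0.190969.
  gamma(0) = 5 * (1 + 0.190969) = 5 * 1.190969 = 5.954845, which rounds to 5.9548.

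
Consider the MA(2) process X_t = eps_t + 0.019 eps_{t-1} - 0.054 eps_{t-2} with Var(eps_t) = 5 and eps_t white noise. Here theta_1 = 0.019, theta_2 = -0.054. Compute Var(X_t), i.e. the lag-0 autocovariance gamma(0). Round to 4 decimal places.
\gamma(0) = 5.0164

For an MA(q) process X_t = eps_t + sum_i theta_i eps_{t-i} with
Var(eps_t) = sigma^2, the variance is
  gamma(0) = sigma^2 * (1 + sum_i theta_i^2).
  sum_i theta_i^2 = (0.019)^2 + (-0.054)^2 = 0.000361 + 0.002916 = 0.003277.
  gamma(0) = 5 * (1 + 0.003277) = 5 * 1.003277 = 5.016385, which rounds to 5.0164.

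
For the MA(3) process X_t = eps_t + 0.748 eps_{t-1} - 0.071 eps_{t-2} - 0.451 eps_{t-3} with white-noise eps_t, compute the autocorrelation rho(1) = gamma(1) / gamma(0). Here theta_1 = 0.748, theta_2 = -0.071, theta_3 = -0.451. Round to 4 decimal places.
\rho(1) = 0.4112

For an MA(q) process with theta_0 = 1, the autocovariance is
  gamma(k) = sigma^2 * sum_{i=0..q-k} theta_i * theta_{i+k},
and rho(k) = gamma(k) / gamma(0). Sigma^2 cancels.
  numerator   = (1)*(0.748) + (0.748)*(-0.071) + (-0.071)*(-0.451) = 0.726913.
  denominator = (1)^2 + (0.748)^2 + (-0.071)^2 + (-0.451)^2 = 1.767946.
  rho(1) = 0.726913 / 1.767946 = 0.4112.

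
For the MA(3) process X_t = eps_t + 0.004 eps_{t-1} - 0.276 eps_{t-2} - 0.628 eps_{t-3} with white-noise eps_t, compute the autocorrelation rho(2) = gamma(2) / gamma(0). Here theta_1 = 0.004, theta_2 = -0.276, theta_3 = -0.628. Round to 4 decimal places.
\rho(2) = -0.1894

For an MA(q) process with theta_0 = 1, the autocovariance is
  gamma(k) = sigma^2 * sum_{i=0..q-k} theta_i * theta_{i+k},
and rho(k) = gamma(k) / gamma(0). Sigma^2 cancels.
  numerator   = (1)*(-0.276) + (0.004)*(-0.628) = -0.278512.
  denominator = (1)^2 + (0.004)^2 + (-0.276)^2 + (-0.628)^2 = 1.470576.
  rho(2) = -0.278512 / 1.470576 = -0.1894.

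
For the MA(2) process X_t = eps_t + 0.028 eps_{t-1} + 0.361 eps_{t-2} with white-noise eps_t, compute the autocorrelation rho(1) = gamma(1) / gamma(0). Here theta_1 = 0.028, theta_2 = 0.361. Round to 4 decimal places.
\rho(1) = 0.0337

For an MA(q) process with theta_0 = 1, the autocovariance is
  gamma(k) = sigma^2 * sum_{i=0..q-k} theta_i * theta_{i+k},
and rho(k) = gamma(k) / gamma(0). Sigma^2 cancels.
  numerator   = (1)*(0.028) + (0.028)*(0.361) = 0.038108.
  denominator = (1)^2 + (0.028)^2 + (0.361)^2 = 1.131105.
  rho(1) = 0.038108 / 1.131105 = 0.0337.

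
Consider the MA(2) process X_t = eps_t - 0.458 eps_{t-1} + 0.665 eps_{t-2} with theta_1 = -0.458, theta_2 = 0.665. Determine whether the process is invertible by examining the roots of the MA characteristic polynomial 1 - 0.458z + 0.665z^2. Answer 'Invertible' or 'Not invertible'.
\text{Invertible}

The MA(q) characteristic polynomial is P(z) = 1 - 0.458z + 0.665z^2.
Invertibility requires all roots to lie outside the unit circle, i.e. |z| > 1 for every root.
Set 1 + (-0.458) z + (0.665) z^2 = 0, i.e. a z^2 + b z + c = 0 with a = 0.665, b = -0.458, c = 1.
Discriminant D = b^2 - 4ac = (-0.458)^2 - 4*(0.665)*1 = 0.209764 - (2.66) = -2.450236.
D < 0, so the roots are the complex-conjugate pair z = (-b +/- i sqrt(-D)) / (2a) = 0.3444 +/- 1.1769i.
For a conjugate pair |z|^2 = z * conj(z) = (product of roots) = c/a = 1/(0.665) = 1.503759, so |z| = sqrt(1.503759) = 1.2263 for both roots.
Moduli of all roots: 1.2263, 1.2263.
All moduli strictly greater than 1? Yes.
Verdict: Invertible.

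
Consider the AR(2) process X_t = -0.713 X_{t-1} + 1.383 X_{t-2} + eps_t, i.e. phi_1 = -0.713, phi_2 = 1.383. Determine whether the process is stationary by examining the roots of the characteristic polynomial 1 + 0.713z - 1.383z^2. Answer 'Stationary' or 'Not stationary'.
\text{Not stationary}

The AR(p) characteristic polynomial is P(z) = 1 + 0.713z - 1.383z^2.
Stationarity requires all roots to lie outside the unit circle, i.e. |z| > 1 for every root.
Set 1 + (0.713) z + (-1.383) z^2 = 0, i.e. a z^2 + b z + c = 0 with a = -1.383, b = 0.713, c = 1.
Discriminant D = b^2 - 4ac = (0.713)^2 - 4*(-1.383)*1 = 0.508369 - (-5.532) = 6.040369.
D >= 0, so the roots are real: z = (-b +/- sqrt(D)) / (2a) = (-0.713 +/- 2.457716) / (-2.766).
  z_1 = (-0.713 + 2.457716) / (-2.766) = -0.6308,   |z_1| = 0.6308.
  z_2 = (-0.713 - 2.457716) / (-2.766) = 1.1463,   |z_2| = 1.1463.
Moduli of all roots: 0.6308, 1.1463.
All moduli strictly greater than 1? No.
Verdict: Not stationary.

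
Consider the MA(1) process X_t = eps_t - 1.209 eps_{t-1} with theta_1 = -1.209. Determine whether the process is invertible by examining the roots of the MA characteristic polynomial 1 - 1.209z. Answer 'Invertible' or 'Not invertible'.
\text{Not invertible}

The MA(q) characteristic polynomial is P(z) = 1 - 1.209z.
Invertibility requires all roots to lie outside the unit circle, i.e. |z| > 1 for every root.
This is linear in z: 1 + (-1.209) z = 0  =>  z = -1/(-1.209) = 0.82713,  |z| = 0.82713.
Moduli of all roots: 0.8271.
All moduli strictly greater than 1? No.
Verdict: Not invertible.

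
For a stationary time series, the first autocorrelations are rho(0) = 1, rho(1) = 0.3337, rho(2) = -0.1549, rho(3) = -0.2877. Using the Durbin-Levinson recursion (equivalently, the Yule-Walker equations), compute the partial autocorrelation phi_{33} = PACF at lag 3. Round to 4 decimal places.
\phi_{33} = -0.1490

The PACF at lag k is phi_{kk}, the last component of the solution
to the Yule-Walker system G_k phi = r_k where
  (G_k)_{ij} = rho(|i - j|), (r_k)_i = rho(i), i,j = 1..k.
Equivalently, Durbin-Levinson gives phi_{kk} iteratively:
  phi_{11} = rho(1)
  phi_{kk} = [rho(k) - sum_{j=1..k-1} phi_{k-1,j} rho(k-j)]
            / [1 - sum_{j=1..k-1} phi_{k-1,j} rho(j)],
  phi_{k,j} = phi_{k-1,j} - phi_{kk} phi_{k-1,k-j},  j = 1..k-1.
Step k = 1:
  phi_11 = rho(1) = 0.3337.
Step k = 2:
  phi_22 = [rho(2) - phi_11 rho(1)] / [1 - phi_11 rho(1)] = [-0.1549 - (0.3337)(0.3337)] / [1 - (0.3337)(0.3337)]
         = -0.26625569 / 0.88864431 = -0.29962.
  Update: phi_21 = phi_11 - phi_22 phi_11 = 0.3337 - (-0.29962)(0.3337) = 0.433683.
Step k = 3:
  phi_33 = [rho(3) - phi_21 rho(2) - phi_22 rho(1)] / [1 - phi_21 rho(1) - phi_22 rho(2)]
    numerator   = -0.2877 - (0.433683)(-0.1549) - (-0.29962)(0.3337) = -0.12053924
    denominator = 1 - (0.433683)(0.3337) - (-0.29962)(-0.1549) = 0.80886876
  phi_33 = -0.12053924 / 0.80886876 = -0.149.
Therefore phi_{33} = -0.1490.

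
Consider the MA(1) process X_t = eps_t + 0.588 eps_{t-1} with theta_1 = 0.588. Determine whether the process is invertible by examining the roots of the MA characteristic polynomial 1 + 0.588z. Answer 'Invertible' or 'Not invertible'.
\text{Invertible}

The MA(q) characteristic polynomial is P(z) = 1 + 0.588z.
Invertibility requires all roots to lie outside the unit circle, i.e. |z| > 1 for every root.
This is linear in z: 1 + (0.588) z = 0  =>  z = -1/(0.588) = -1.70068,  |z| = 1.70068.
Moduli of all roots: 1.7007.
All moduli strictly greater than 1? Yes.
Verdict: Invertible.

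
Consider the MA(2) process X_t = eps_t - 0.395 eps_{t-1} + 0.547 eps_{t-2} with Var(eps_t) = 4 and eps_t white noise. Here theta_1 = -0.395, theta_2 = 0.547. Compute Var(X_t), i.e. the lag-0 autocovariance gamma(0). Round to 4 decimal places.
\gamma(0) = 5.8209

For an MA(q) process X_t = eps_t + sum_i theta_i eps_{t-i} with
Var(eps_t) = sigma^2, the variance is
  gamma(0) = sigma^2 * (1 + sum_i theta_i^2).
  sum_i theta_i^2 = (-0.395)^2 + (0.547)^2 = 0.156025 + 0.299209 = 0.455234.
  gamma(0) = 4 * (1 + 0.455234) = 4 * 1.455234 = 5.820936, which rounds to 5.8209.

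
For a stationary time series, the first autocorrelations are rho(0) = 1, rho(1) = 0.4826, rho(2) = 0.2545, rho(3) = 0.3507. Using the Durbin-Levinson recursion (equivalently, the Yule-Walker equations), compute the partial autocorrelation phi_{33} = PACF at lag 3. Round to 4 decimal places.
\phi_{33} = 0.2841

The PACF at lag k is phi_{kk}, the last component of the solution
to the Yule-Walker system G_k phi = r_k where
  (G_k)_{ij} = rho(|i - j|), (r_k)_i = rho(i), i,j = 1..k.
Equivalently, Durbin-Levinson gives phi_{kk} iteratively:
  phi_{11} = rho(1)
  phi_{kk} = [rho(k) - sum_{j=1..k-1} phi_{k-1,j} rho(k-j)]
            / [1 - sum_{j=1..k-1} phi_{k-1,j} rho(j)],
  phi_{k,j} = phi_{k-1,j} - phi_{kk} phi_{k-1,k-j},  j = 1..k-1.
Step k = 1:
  phi_11 = rho(1) = 0.4826.
Step k = 2:
  phi_22 = [rho(2) - phi_11 rho(1)] / [1 - phi_11 rho(1)] = [0.2545 - (0.4826)(0.4826)] / [1 - (0.4826)(0.4826)]
         = 0.02159724 / 0.76709724 = 0.028155.
  Update: phi_21 = phi_11 - phi_22 phi_11 = 0.4826 - (0.028155)(0.4826) = 0.469013.
Step k = 3:
  phi_33 = [rho(3) - phi_21 rho(2) - phi_22 rho(1)] / [1 - phi_21 rho(1) - phi_22 rho(2)]
    numerator   = 0.3507 - (0.469013)(0.2545) - (0.028155)(0.4826) = 0.21774892
    denominator = 1 - (0.469013)(0.4826) - (0.028155)(0.2545) = 0.76648918
  phi_33 = 0.21774892 / 0.76648918 = 0.2841.
Therefore phi_{33} = 0.2841.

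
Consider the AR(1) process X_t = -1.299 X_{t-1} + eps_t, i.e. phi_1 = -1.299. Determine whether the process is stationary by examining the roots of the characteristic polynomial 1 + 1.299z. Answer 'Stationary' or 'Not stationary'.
\text{Not stationary}

The AR(p) characteristic polynomial is P(z) = 1 + 1.299z.
Stationarity requires all roots to lie outside the unit circle, i.e. |z| > 1 for every root.
This is linear in z: 1 + (1.299) z = 0  =>  z = -1/(1.299) = -0.769823,  |z| = 0.769823.
Moduli of all roots: 0.7698.
All moduli strictly greater than 1? No.
Verdict: Not stationary.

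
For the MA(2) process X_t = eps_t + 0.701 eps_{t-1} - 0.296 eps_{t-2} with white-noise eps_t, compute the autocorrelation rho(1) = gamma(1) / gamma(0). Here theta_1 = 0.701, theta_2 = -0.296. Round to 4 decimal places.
\rho(1) = 0.3125

For an MA(q) process with theta_0 = 1, the autocovariance is
  gamma(k) = sigma^2 * sum_{i=0..q-k} theta_i * theta_{i+k},
and rho(k) = gamma(k) / gamma(0). Sigma^2 cancels.
  numerator   = (1)*(0.701) + (0.701)*(-0.296) = 0.493504.
  denominator = (1)^2 + (0.701)^2 + (-0.296)^2 = 1.579017.
  rho(1) = 0.493504 / 1.579017 = 0.3125.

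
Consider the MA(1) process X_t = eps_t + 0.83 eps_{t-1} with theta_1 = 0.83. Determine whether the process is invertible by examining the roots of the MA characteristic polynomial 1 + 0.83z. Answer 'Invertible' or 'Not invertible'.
\text{Invertible}

The MA(q) characteristic polynomial is P(z) = 1 + 0.83z.
Invertibility requires all roots to lie outside the unit circle, i.e. |z| > 1 for every root.
This is linear in z: 1 + (0.83) z = 0  =>  z = -1/(0.83) = -1.204819,  |z| = 1.204819.
Moduli of all roots: 1.2048.
All moduli strictly greater than 1? Yes.
Verdict: Invertible.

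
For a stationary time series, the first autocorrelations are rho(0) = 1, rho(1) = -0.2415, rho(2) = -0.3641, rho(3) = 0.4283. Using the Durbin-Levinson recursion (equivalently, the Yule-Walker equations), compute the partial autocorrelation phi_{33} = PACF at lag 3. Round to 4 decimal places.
\phi_{33} = 0.2560

The PACF at lag k is phi_{kk}, the last component of the solution
to the Yule-Walker system G_k phi = r_k where
  (G_k)_{ij} = rho(|i - j|), (r_k)_i = rho(i), i,j = 1..k.
Equivalently, Durbin-Levinson gives phi_{kk} iteratively:
  phi_{11} = rho(1)
  phi_{kk} = [rho(k) - sum_{j=1..k-1} phi_{k-1,j} rho(k-j)]
            / [1 - sum_{j=1..k-1} phi_{k-1,j} rho(j)],
  phi_{k,j} = phi_{k-1,j} - phi_{kk} phi_{k-1,k-j},  j = 1..k-1.
Step k = 1:
  phi_11 = rho(1) = -0.2415.
Step k = 2:
  phi_22 = [rho(2) - phi_11 rho(1)] / [1 - phi_11 rho(1)] = [-0.3641 - (-0.2415)(-0.2415)] / [1 - (-0.2415)(-0.2415)]
         = -0.42242225 / 0.94167775 = -0.448585.
  Update: phi_21 = phi_11 - phi_22 phi_11 = -0.2415 - (-0.448585)(-0.2415) = -0.349833.
Step k = 3:
  phi_33 = [rho(3) - phi_21 rho(2) - phi_22 rho(1)] / [1 - phi_21 rho(1) - phi_22 rho(2)]
    numerator   = 0.4283 - (-0.349833)(-0.3641) - (-0.448585)(-0.2415) = 0.19259252
    denominator = 1 - (-0.349833)(-0.2415) - (-0.448585)(-0.3641) = 0.75218558
  phi_33 = 0.19259252 / 0.75218558 = 0.256.
Therefore phi_{33} = 0.2560.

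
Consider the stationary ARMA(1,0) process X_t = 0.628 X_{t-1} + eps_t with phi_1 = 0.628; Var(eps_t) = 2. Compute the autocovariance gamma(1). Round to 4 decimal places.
\gamma(1) = 2.0739

Multiply the model equation by X_{t-k} and take expectations. With theta_0 = psi_0 = 1 and psi_j the MA(infinity) weights, this gives
  gamma(k) - sum_i phi_i gamma(k-i) = c_k,
  c_k = sigma^2 * sum_{j=k..q} theta_j psi_{j-k}   (c_k = 0 for k > q),
using gamma(-m) = gamma(m).
Pure AR (q = 0): c_0 = sigma^2 = 2, c_k = 0 for k >= 1.
Equations for k = 0 and k = 1 (AR order 1):
  gamma(0) = phi_1 gamma(1) + c_0
  gamma(1) = phi_1 gamma(0) + c_1
Substituting the second into the first: gamma(0) (1 - phi_1^2) = c_0 + phi_1 c_1, so
  gamma(0) = c_0 / (1 - phi_1^2) = 2 / (1 - (0.628)^2) = 2 / 0.605616 = 3.302423.
  gamma(1) = phi_1 gamma(0) = (0.628)(3.302423) = 2.073921.
Therefore gamma(1) = 2.0739 (to 4 decimal places).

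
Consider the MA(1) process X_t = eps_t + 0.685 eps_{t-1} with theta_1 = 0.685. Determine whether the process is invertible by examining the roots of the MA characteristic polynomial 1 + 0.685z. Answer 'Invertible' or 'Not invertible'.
\text{Invertible}

The MA(q) characteristic polynomial is P(z) = 1 + 0.685z.
Invertibility requires all roots to lie outside the unit circle, i.e. |z| > 1 for every root.
This is linear in z: 1 + (0.685) z = 0  =>  z = -1/(0.685) = -1.459854,  |z| = 1.459854.
Moduli of all roots: 1.4599.
All moduli strictly greater than 1? Yes.
Verdict: Invertible.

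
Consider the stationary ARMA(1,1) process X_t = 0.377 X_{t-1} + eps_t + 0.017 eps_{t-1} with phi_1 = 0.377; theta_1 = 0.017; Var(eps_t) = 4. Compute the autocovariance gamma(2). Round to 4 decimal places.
\gamma(2) = 0.6970

Multiply the model equation by X_{t-k} and take expectations. With theta_0 = psi_0 = 1 and psi_j the MA(infinity) weights, this gives
  gamma(k) - sum_i phi_i gamma(k-i) = c_k,
  c_k = sigma^2 * sum_{j=k..q} theta_j psi_{j-k}   (c_k = 0 for k > q),
using gamma(-m) = gamma(m).
psi-weights needed (psi_j = theta_j + sum_i phi_i psi_{j-i}):
  psi_1 = theta_1 + phi_1 = 0.017 + (0.377) = 0.394
Right-hand sides:
  c_0 = sigma^2 (1 + theta_1 psi_1) = 4 * (1 + (0.017)(0.394)) = 4 * 1.006698 = 4.026792
  c_1 = sigma^2 theta_1 = 4 * (0.017) = 0.068
  c_2 = 0
Equations for k = 0 and k = 1 (AR order 1):
  gamma(0) = phi_1 gamma(1) + c_0
  gamma(1) = phi_1 gamma(0) + c_1
Substituting the second into the first: gamma(0) (1 - phi_1^2) = c_0 + phi_1 c_1, so
  gamma(0) = (c_0 + phi_1 c_1) / (1 - phi_1^2) = (4.026792 + (0.377)(0.068)) / (1 - (0.377)^2) = 4.052428 / 0.857871 = 4.72382.
  gamma(1) = phi_1 gamma(0) + c_1 = (0.377)(4.72382) + (0.068) = 1.84888.
For k = 2 (> q): gamma(2) = phi_1 gamma(1) = (0.377)(1.84888) = 0.697028.
Therefore gamma(2) = 0.6970 (to 4 decimal places).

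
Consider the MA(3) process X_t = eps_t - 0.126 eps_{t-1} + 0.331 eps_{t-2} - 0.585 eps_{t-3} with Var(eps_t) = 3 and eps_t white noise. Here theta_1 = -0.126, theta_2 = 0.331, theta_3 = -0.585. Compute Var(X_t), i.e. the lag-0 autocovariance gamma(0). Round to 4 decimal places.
\gamma(0) = 4.4030

For an MA(q) process X_t = eps_t + sum_i theta_i eps_{t-i} with
Var(eps_t) = sigma^2, the variance is
  gamma(0) = sigma^2 * (1 + sum_i theta_i^2).
  sum_i theta_i^2 = (-0.126)^2 + (0.331)^2 + (-0.585)^2 = 0.015876 + 0.109561 + 0.342225 = 0.467662.
  gamma(0) = 3 * (1 + 0.467662) = 3 * 1.467662 = 4.402986, which rounds to 4.4030.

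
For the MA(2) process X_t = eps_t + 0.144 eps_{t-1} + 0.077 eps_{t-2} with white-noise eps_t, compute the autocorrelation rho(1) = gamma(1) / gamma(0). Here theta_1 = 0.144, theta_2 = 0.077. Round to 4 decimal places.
\rho(1) = 0.1511

For an MA(q) process with theta_0 = 1, the autocovariance is
  gamma(k) = sigma^2 * sum_{i=0..q-k} theta_i * theta_{i+k},
and rho(k) = gamma(k) / gamma(0). Sigma^2 cancels.
  numerator   = (1)*(0.144) + (0.144)*(0.077) = 0.155088.
  denominator = (1)^2 + (0.144)^2 + (0.077)^2 = 1.026665.
  rho(1) = 0.155088 / 1.026665 = 0.1511.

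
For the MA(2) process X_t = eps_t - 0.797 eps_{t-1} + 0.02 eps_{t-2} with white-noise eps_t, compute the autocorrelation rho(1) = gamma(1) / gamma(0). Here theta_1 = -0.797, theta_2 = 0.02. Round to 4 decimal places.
\rho(1) = -0.4970

For an MA(q) process with theta_0 = 1, the autocovariance is
  gamma(k) = sigma^2 * sum_{i=0..q-k} theta_i * theta_{i+k},
and rho(k) = gamma(k) / gamma(0). Sigma^2 cancels.
  numerator   = (1)*(-0.797) + (-0.797)*(0.02) = -0.81294.
  denominator = (1)^2 + (-0.797)^2 + (0.02)^2 = 1.635609.
  rho(1) = -0.81294 / 1.635609 = -0.4970.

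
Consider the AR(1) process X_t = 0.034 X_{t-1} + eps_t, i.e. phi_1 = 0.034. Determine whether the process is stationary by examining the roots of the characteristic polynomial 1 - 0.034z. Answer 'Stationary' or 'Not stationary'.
\text{Stationary}

The AR(p) characteristic polynomial is P(z) = 1 - 0.034z.
Stationarity requires all roots to lie outside the unit circle, i.e. |z| > 1 for every root.
This is linear in z: 1 + (-0.034) z = 0  =>  z = -1/(-0.034) = 29.411765,  |z| = 29.411765.
Moduli of all roots: 29.4118.
All moduli strictly greater than 1? Yes.
Verdict: Stationary.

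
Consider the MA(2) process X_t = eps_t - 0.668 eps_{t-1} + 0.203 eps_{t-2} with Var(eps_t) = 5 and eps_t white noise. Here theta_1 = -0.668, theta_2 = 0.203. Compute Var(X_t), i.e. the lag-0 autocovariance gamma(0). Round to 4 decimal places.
\gamma(0) = 7.4372

For an MA(q) process X_t = eps_t + sum_i theta_i eps_{t-i} with
Var(eps_t) = sigma^2, the variance is
  gamma(0) = sigma^2 * (1 + sum_i theta_i^2).
  sum_i theta_i^2 = (-0.668)^2 + (0.203)^2 = 0.446224 + 0.041209 = 0.487433.
  gamma(0) = 5 * (1 + 0.487433) = 5 * 1.487433 = 7.437165, which rounds to 7.4372.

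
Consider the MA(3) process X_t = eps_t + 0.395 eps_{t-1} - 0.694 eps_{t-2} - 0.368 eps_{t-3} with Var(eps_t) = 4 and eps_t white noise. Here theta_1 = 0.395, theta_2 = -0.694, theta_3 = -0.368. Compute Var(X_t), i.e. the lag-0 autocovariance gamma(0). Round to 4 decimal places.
\gamma(0) = 7.0923

For an MA(q) process X_t = eps_t + sum_i theta_i eps_{t-i} with
Var(eps_t) = sigma^2, the variance is
  gamma(0) = sigma^2 * (1 + sum_i theta_i^2).
  sum_i theta_i^2 = (0.395)^2 + (-0.694)^2 + (-0.368)^2 = 0.156025 + 0.481636 + 0.135424 = 0.773085.
  gamma(0) = 4 * (1 + 0.773085) = 4 * 1.773085 = 7.09234, which rounds to 7.0923.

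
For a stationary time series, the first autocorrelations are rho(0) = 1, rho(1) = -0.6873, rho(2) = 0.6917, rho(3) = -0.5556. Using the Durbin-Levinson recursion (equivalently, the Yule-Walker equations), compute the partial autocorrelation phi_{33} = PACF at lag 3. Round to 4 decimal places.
\phi_{33} = 0.0181

The PACF at lag k is phi_{kk}, the last component of the solution
to the Yule-Walker system G_k phi = r_k where
  (G_k)_{ij} = rho(|i - j|), (r_k)_i = rho(i), i,j = 1..k.
Equivalently, Durbin-Levinson gives phi_{kk} iteratively:
  phi_{11} = rho(1)
  phi_{kk} = [rho(k) - sum_{j=1..k-1} phi_{k-1,j} rho(k-j)]
            / [1 - sum_{j=1..k-1} phi_{k-1,j} rho(j)],
  phi_{k,j} = phi_{k-1,j} - phi_{kk} phi_{k-1,k-j},  j = 1..k-1.
Step k = 1:
  phi_11 = rho(1) = -0.6873.
Step k = 2:
  phi_22 = [rho(2) - phi_11 rho(1)] / [1 - phi_11 rho(1)] = [0.6917 - (-0.6873)(-0.6873)] / [1 - (-0.6873)(-0.6873)]
         = 0.21931871 / 0.52761871 = 0.415677.
  Update: phi_21 = phi_11 - phi_22 phi_11 = -0.6873 - (0.415677)(-0.6873) = -0.401606.
Step k = 3:
  phi_33 = [rho(3) - phi_21 rho(2) - phi_22 rho(1)] / [1 - phi_21 rho(1) - phi_22 rho(2)]
    numerator   = -0.5556 - (-0.401606)(0.6917) - (0.415677)(-0.6873) = 0.00788502
    denominator = 1 - (-0.401606)(-0.6873) - (0.415677)(0.6917) = 0.43645307
  phi_33 = 0.00788502 / 0.43645307 = 0.0181.
Therefore phi_{33} = 0.0181.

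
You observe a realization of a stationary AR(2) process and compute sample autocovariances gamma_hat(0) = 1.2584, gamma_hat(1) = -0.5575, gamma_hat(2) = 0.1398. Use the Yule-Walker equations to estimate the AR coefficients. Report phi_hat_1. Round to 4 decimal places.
\hat\phi_{1} = -0.4900

The Yule-Walker equations for an AR(p) process read, in matrix form,
  Gamma_p phi = r_p,   with   (Gamma_p)_{ij} = gamma(|i - j|),
                       (r_p)_i = gamma(i),   i,j = 1..p.
Substitute the sample gammas (Toeplitz matrix and right-hand side of size 2):
  Gamma_p = [[1.2584, -0.5575], [-0.5575, 1.2584]]
  r_p     = [-0.5575, 0.1398]
Written out:
  1.2584 phi_1 - 0.5575 phi_2 = -0.5575
  -0.5575 phi_1 + 1.2584 phi_2 = 0.1398
Solve by Cramer's rule:
  det = gamma(0)^2 - gamma(1)^2 = (1.2584)^2 - (-0.5575)^2 = 1.58357056 - 0.31080625 = 1.27276431
  phi_hat_1 = [gamma(1) gamma(0) - gamma(1) gamma(2)] / det = [(-0.5575)(1.2584) - (-0.5575)(0.1398)] / 1.27276431 = -0.6236195 / 1.27276431 = -0.49
  phi_hat_2 = [gamma(0) gamma(2) - gamma(1)^2] / det = [(1.2584)(0.1398) - (-0.5575)^2] / 1.27276431 = -0.13488193 / 1.27276431 = -0.106
So phi_hat = [-0.4900, -0.1060].
Therefore phi_hat_1 = -0.4900.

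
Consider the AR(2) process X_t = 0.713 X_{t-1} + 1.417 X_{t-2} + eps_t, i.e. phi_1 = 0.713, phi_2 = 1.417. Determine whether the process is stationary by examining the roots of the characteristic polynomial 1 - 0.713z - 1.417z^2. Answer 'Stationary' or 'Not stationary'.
\text{Not stationary}

The AR(p) characteristic polynomial is P(z) = 1 - 0.713z - 1.417z^2.
Stationarity requires all roots to lie outside the unit circle, i.e. |z| > 1 for every root.
Set 1 + (-0.713) z + (-1.417) z^2 = 0, i.e. a z^2 + b z + c = 0 with a = -1.417, b = -0.713, c = 1.
Discriminant D = b^2 - 4ac = (-0.713)^2 - 4*(-1.417)*1 = 0.508369 - (-5.668) = 6.176369.
D >= 0, so the roots are real: z = (-b +/- sqrt(D)) / (2a) = (0.713 +/- 2.48523) / (-2.834).
  z_1 = (0.713 + 2.48523) / (-2.834) = -1.1285,   |z_1| = 1.1285.
  z_2 = (0.713 - 2.48523) / (-2.834) = 0.6253,   |z_2| = 0.6253.
Moduli of all roots: 1.1285, 0.6253.
All moduli strictly greater than 1? No.
Verdict: Not stationary.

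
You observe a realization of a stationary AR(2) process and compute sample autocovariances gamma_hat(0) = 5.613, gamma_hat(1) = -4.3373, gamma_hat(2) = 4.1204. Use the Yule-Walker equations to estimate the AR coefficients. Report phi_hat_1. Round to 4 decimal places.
\hat\phi_{1} = -0.5100

The Yule-Walker equations for an AR(p) process read, in matrix form,
  Gamma_p phi = r_p,   with   (Gamma_p)_{ij} = gamma(|i - j|),
                       (r_p)_i = gamma(i),   i,j = 1..p.
Substitute the sample gammas (Toeplitz matrix and right-hand side of size 2):
  Gamma_p = [[5.613, -4.3373], [-4.3373, 5.613]]
  r_p     = [-4.3373, 4.1204]
Written out:
  5.613 phi_1 - 4.3373 phi_2 = -4.3373
  -4.3373 phi_1 + 5.613 phi_2 = 4.1204
Solve by Cramer's rule:
  det = gamma(0)^2 - gamma(1)^2 = (5.613)^2 - (-4.3373)^2 = 31.505769 - 18.81217129 = 12.69359771
  phi_hat_1 = [gamma(1) gamma(0) - gamma(1) gamma(2)] / det = [(-4.3373)(5.613) - (-4.3373)(4.1204)] / 12.69359771 = -6.47385398 / 12.69359771 = -0.51
  phi_hat_2 = [gamma(0) gamma(2) - gamma(1)^2] / det = [(5.613)(4.1204) - (-4.3373)^2] / 12.69359771 = 4.31563391 / 12.69359771 = 0.34
So phi_hat = [-0.5100, 0.3400].
Therefore phi_hat_1 = -0.5100.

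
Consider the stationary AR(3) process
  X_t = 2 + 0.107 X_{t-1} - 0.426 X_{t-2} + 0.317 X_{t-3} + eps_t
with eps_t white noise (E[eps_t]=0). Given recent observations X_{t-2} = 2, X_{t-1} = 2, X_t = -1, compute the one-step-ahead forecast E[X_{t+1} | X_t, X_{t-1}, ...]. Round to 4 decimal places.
E[X_{t+1} \mid \mathcal F_t] = 1.6750

For an AR(p) model X_t = c + sum_i phi_i X_{t-i} + eps_t, the
one-step-ahead conditional mean is
  E[X_{t+1} | X_t, ...] = c + sum_i phi_i X_{t+1-i}.
Substitute known values:
  E[X_{t+1} | ...] = 2 + (0.107) * (-1) + (-0.426) * (2) + (0.317) * (2)
                   = 1.6750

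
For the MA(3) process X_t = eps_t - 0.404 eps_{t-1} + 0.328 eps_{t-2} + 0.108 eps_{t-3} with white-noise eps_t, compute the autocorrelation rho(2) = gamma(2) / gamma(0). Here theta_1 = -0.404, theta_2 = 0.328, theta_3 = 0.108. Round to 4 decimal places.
\rho(2) = 0.2217

For an MA(q) process with theta_0 = 1, the autocovariance is
  gamma(k) = sigma^2 * sum_{i=0..q-k} theta_i * theta_{i+k},
and rho(k) = gamma(k) / gamma(0). Sigma^2 cancels.
  numerator   = (1)*(0.328) + (-0.404)*(0.108) = 0.284368.
  denominator = (1)^2 + (-0.404)^2 + (0.328)^2 + (0.108)^2 = 1.282464.
  rho(2) = 0.284368 / 1.282464 = 0.2217.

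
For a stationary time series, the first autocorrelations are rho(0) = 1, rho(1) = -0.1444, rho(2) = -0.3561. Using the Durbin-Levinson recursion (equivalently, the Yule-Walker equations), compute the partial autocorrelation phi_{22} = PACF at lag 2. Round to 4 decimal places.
\phi_{22} = -0.3850

The PACF at lag k is phi_{kk}, the last component of the solution
to the Yule-Walker system G_k phi = r_k where
  (G_k)_{ij} = rho(|i - j|), (r_k)_i = rho(i), i,j = 1..k.
Equivalently, Durbin-Levinson gives phi_{kk} iteratively:
  phi_{11} = rho(1)
  phi_{kk} = [rho(k) - sum_{j=1..k-1} phi_{k-1,j} rho(k-j)]
            / [1 - sum_{j=1..k-1} phi_{k-1,j} rho(j)],
  phi_{k,j} = phi_{k-1,j} - phi_{kk} phi_{k-1,k-j},  j = 1..k-1.
Step k = 1:
  phi_11 = rho(1) = -0.1444.
Step k = 2:
  phi_22 = [rho(2) - phi_11 rho(1)] / [1 - phi_11 rho(1)] = [-0.3561 - (-0.1444)(-0.1444)] / [1 - (-0.1444)(-0.1444)]
         = -0.37695136 / 0.97914864 = -0.385.
Therefore phi_{22} = -0.3850.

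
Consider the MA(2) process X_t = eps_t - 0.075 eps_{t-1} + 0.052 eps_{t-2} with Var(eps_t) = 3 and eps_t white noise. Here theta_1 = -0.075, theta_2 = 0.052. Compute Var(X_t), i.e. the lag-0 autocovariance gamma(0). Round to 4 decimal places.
\gamma(0) = 3.0250

For an MA(q) process X_t = eps_t + sum_i theta_i eps_{t-i} with
Var(eps_t) = sigma^2, the variance is
  gamma(0) = sigma^2 * (1 + sum_i theta_i^2).
  sum_i theta_i^2 = (-0.075)^2 + (0.052)^2 = 0.005625 + 0.002704 = 0.008329.
  gamma(0) = 3 * (1 + 0.008329) = 3 * 1.008329 = 3.024987, which rounds to 3.0250.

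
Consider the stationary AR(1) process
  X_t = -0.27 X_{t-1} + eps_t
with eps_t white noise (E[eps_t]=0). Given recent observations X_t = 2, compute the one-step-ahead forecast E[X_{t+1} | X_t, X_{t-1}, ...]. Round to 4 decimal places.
E[X_{t+1} \mid \mathcal F_t] = -0.5400

For an AR(p) model X_t = c + sum_i phi_i X_{t-i} + eps_t, the
one-step-ahead conditional mean is
  E[X_{t+1} | X_t, ...] = c + sum_i phi_i X_{t+1-i}.
Substitute known values:
  E[X_{t+1} | ...] = (-0.27) * (2)
                   = -0.5400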